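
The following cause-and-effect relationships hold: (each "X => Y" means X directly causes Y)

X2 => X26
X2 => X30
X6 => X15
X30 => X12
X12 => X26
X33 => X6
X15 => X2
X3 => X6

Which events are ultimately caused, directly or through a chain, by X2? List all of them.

Direct effects: X30, X26.
2 steps out: X12.
Not reachable from it: X33, X3, X6, X15.

X12, X26, X30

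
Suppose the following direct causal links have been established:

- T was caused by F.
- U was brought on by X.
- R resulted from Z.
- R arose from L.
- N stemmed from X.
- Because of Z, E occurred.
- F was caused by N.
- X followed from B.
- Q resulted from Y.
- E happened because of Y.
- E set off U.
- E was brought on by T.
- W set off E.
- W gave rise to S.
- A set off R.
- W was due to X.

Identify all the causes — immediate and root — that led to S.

Immediate cause of S: W.
Further upstream: B, X.

B, W, X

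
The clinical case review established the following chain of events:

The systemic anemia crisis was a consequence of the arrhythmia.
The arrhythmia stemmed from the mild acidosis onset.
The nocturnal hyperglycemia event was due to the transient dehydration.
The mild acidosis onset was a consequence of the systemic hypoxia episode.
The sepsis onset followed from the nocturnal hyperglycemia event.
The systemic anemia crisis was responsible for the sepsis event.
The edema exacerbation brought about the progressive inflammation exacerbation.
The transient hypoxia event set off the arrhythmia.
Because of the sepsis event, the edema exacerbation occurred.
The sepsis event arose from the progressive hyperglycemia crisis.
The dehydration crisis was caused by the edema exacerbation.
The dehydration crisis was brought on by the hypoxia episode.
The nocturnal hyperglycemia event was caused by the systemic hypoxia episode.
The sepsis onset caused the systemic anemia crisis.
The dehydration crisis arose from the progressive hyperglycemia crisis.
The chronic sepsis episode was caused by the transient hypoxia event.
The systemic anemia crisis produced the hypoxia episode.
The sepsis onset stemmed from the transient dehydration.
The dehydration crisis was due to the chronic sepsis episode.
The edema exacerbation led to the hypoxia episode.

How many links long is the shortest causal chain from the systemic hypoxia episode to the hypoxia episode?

Shortest chain: the systemic hypoxia episode → the nocturnal hyperglycemia event → the sepsis onset → the systemic anemia crisis → the hypoxia episode.

4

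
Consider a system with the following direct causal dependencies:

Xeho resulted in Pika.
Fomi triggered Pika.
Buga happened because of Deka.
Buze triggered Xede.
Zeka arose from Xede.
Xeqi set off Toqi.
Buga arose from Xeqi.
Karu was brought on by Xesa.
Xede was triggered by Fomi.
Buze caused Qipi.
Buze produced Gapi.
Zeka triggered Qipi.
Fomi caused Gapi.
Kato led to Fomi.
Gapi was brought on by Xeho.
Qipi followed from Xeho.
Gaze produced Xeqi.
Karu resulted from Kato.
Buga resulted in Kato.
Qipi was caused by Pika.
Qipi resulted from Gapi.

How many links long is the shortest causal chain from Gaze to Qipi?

6

Shortest chain: Gaze → Xeqi → Buga → Kato → Fomi → Gapi → Qipi.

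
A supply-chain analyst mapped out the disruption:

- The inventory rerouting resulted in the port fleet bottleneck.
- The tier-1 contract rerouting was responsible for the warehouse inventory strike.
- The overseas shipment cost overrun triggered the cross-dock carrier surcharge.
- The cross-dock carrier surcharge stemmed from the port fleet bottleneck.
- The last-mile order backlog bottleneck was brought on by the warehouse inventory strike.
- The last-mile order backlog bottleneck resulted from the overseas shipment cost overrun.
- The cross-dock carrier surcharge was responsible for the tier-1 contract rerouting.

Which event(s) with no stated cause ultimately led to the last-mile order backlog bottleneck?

Tracing upstream from the last-mile order backlog bottleneck: the last-mile order backlog bottleneck ← the warehouse inventory strike ← the tier-1 contract rerouting ← the cross-dock carrier surcharge ← the port fleet bottleneck ← the inventory rerouting.
A separate upstream branch: the last-mile order backlog bottleneck ← the overseas shipment cost overrun.
Each of those chain origins has no stated cause.

the inventory rerouting, the overseas shipment cost overrun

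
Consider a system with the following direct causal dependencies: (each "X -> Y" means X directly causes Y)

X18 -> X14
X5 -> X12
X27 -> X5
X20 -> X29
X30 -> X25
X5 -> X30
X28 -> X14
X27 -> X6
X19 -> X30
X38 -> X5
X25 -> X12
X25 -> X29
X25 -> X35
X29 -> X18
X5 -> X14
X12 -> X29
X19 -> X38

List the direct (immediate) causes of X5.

X27, X38

Upstream contributors include X19, but only X27, X38 feed directly into X5.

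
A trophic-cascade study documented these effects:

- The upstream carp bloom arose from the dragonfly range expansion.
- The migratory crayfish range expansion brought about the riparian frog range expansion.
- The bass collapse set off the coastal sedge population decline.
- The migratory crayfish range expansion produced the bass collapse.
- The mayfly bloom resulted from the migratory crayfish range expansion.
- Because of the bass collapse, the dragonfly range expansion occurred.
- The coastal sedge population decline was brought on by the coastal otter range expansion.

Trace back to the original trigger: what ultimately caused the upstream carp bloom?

Tracing upstream from the upstream carp bloom: the upstream carp bloom ← the dragonfly range expansion ← the bass collapse ← the migratory crayfish range expansion.
The migratory crayfish range expansion has no stated cause, so it is the root.

the migratory crayfish range expansion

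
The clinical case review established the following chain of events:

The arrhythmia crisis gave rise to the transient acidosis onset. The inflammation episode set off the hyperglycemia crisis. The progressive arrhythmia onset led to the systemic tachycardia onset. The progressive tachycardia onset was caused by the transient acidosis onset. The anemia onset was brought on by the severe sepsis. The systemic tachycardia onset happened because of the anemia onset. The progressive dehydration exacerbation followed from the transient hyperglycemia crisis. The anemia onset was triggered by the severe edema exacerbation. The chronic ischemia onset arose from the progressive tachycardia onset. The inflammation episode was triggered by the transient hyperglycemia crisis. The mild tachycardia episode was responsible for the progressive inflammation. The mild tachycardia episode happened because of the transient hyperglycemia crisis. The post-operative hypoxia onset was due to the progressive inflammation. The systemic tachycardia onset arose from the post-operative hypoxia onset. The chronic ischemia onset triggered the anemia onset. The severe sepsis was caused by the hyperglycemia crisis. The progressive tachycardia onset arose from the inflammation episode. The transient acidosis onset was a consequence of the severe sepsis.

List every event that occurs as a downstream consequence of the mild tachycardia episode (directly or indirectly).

the post-operative hypoxia onset, the progressive inflammation, the systemic tachycardia onset

Direct effects: the progressive inflammation.
2 steps out: the post-operative hypoxia onset.
3 steps out: the systemic tachycardia onset.
Not reachable from it: the transient hyperglycemia crisis, the inflammation episode, the hyperglycemia crisis, the progressive dehydration exacerbation, the severe sepsis, the arrhythmia crisis, the transient acidosis onset, the severe edema exacerbation, the progressive tachycardia onset, the chronic ischemia onset, the progressive arrhythmia onset, the anemia onset.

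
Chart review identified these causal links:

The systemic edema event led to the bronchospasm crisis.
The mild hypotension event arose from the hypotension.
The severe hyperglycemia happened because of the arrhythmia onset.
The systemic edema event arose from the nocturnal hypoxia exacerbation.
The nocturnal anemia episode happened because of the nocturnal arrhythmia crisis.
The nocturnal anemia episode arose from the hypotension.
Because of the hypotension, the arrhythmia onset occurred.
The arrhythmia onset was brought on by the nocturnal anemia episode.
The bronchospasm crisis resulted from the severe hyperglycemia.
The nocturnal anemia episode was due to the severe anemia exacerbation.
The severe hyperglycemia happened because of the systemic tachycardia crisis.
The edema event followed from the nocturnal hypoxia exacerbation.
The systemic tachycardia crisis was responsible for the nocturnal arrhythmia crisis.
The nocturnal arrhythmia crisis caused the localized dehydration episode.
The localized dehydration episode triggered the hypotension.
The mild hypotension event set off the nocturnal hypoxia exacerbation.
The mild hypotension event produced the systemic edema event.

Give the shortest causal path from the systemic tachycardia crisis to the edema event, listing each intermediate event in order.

the systemic tachycardia crisis → the nocturnal arrhythmia crisis
the nocturnal arrhythmia crisis → the localized dehydration episode
the localized dehydration episode → the hypotension
the hypotension → the mild hypotension event
the mild hypotension event → the nocturnal hypoxia exacerbation
the nocturnal hypoxia exacerbation → the edema event
Length: 6 steps.

the systemic tachycardia crisis → the nocturnal arrhythmia crisis → the localized dehydration episode → the hypotension → the mild hypotension event → the nocturnal hypoxia exacerbation → the edema event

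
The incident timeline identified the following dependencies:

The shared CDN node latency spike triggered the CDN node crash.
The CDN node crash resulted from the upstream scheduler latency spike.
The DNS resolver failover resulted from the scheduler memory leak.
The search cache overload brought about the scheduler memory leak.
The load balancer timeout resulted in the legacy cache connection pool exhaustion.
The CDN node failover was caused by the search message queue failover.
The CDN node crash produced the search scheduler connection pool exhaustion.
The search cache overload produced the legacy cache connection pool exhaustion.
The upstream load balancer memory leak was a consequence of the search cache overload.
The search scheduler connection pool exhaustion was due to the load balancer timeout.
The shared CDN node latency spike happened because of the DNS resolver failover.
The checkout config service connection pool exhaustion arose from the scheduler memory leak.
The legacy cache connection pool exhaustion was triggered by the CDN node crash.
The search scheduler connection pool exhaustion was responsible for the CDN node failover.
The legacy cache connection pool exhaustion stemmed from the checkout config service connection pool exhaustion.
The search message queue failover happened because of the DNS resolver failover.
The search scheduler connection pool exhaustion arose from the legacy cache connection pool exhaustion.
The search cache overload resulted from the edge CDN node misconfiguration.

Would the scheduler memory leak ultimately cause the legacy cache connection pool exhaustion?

There is a causal chain: the scheduler memory leak → the checkout config service connection pool exhaustion → the legacy cache connection pool exhaustion.

Yes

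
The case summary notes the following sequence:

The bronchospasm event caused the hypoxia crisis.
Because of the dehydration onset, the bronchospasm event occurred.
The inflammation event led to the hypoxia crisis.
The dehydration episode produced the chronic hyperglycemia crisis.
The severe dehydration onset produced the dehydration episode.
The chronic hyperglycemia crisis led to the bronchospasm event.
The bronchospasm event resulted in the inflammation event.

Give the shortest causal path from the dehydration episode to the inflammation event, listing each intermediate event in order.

the dehydration episode → the chronic hyperglycemia crisis
the chronic hyperglycemia crisis → the bronchospasm event
the bronchospasm event → the inflammation event
Length: 3 steps.

the dehydration episode → the chronic hyperglycemia crisis → the bronchospasm event → the inflammation event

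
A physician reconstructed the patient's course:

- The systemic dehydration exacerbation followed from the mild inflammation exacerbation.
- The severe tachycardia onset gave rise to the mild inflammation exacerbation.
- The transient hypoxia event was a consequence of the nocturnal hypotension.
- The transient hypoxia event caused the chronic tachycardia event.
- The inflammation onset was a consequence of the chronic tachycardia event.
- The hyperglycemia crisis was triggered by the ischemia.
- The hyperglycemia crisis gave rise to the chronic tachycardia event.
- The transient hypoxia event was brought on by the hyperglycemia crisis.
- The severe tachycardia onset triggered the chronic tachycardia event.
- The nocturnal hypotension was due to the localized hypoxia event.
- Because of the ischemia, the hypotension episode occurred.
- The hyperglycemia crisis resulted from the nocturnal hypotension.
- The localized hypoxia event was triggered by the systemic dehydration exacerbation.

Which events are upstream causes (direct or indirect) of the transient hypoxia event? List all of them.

the hyperglycemia crisis, the ischemia, the localized hypoxia event, the mild inflammation exacerbation, the nocturnal hypotension, the severe tachycardia onset, the systemic dehydration exacerbation

Immediate causes of the transient hypoxia event: the nocturnal hypotension, the hyperglycemia crisis.
Further upstream: the ischemia, the severe tachycardia onset, the mild inflammation exacerbation, the systemic dehydration exacerbation, the localized hypoxia event.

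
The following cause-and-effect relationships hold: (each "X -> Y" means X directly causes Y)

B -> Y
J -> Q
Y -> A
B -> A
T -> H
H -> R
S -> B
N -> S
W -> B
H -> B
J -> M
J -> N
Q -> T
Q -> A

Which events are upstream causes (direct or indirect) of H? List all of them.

J, Q, T

Immediate cause of H: T.
Further upstream: J, Q.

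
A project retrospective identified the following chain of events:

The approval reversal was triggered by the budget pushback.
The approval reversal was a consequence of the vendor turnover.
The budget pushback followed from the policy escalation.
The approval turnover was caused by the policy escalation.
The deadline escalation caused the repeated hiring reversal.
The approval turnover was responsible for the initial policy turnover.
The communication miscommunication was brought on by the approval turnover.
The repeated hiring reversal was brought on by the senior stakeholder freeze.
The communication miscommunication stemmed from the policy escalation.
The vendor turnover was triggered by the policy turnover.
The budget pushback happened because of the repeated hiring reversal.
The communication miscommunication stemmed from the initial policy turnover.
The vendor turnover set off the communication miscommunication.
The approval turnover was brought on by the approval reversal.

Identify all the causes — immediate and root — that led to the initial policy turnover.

the approval reversal, the approval turnover, the budget pushback, the deadline escalation, the policy escalation, the policy turnover, the repeated hiring reversal, the senior stakeholder freeze, the vendor turnover

Immediate cause of the initial policy turnover: the approval turnover.
Further upstream: the policy escalation, the policy turnover, the senior stakeholder freeze, the deadline escalation, the repeated hiring reversal, the vendor turnover, the budget pushback, the approval reversal.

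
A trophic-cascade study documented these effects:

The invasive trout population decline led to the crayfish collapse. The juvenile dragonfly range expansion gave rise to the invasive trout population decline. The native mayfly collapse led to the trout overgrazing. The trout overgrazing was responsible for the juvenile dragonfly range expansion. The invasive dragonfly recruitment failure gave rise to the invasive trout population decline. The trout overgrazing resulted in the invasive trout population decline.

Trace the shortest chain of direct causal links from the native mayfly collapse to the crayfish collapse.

the native mayfly collapse → the trout overgrazing
the trout overgrazing → the invasive trout population decline
the invasive trout population decline → the crayfish collapse
Length: 3 steps.

the native mayfly collapse → the trout overgrazing → the invasive trout population decline → the crayfish collapse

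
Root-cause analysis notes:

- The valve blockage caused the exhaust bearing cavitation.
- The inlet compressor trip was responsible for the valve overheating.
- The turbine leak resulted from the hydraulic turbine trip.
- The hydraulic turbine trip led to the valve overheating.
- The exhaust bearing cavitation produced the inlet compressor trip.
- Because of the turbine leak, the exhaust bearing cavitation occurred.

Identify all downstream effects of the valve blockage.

Direct effects: the exhaust bearing cavitation.
2 steps out: the inlet compressor trip.
3 steps out: the valve overheating.
Not reachable from it: the hydraulic turbine trip, the turbine leak.

the exhaust bearing cavitation, the inlet compressor trip, the valve overheating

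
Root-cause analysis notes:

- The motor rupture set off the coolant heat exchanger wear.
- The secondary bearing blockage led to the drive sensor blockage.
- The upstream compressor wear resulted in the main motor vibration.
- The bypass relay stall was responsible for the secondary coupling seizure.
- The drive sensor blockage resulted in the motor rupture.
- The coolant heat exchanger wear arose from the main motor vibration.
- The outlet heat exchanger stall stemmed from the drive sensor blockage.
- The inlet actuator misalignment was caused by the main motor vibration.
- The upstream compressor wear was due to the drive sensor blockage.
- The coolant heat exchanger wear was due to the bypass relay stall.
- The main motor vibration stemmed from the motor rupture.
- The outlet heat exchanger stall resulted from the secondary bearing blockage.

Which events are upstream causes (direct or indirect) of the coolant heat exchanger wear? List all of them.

the bypass relay stall, the drive sensor blockage, the main motor vibration, the motor rupture, the secondary bearing blockage, the upstream compressor wear

Immediate causes of the coolant heat exchanger wear: the bypass relay stall, the motor rupture, the main motor vibration.
Further upstream: the secondary bearing blockage, the drive sensor blockage, the upstream compressor wear.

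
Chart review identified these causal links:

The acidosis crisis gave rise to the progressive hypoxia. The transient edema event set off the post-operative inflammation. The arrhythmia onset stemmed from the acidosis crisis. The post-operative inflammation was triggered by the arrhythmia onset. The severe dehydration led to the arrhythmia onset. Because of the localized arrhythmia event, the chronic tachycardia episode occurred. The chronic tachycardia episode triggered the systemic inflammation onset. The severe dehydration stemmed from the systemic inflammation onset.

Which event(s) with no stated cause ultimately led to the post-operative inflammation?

Tracing upstream from the post-operative inflammation: the post-operative inflammation ← the arrhythmia onset ← the severe dehydration ← the systemic inflammation onset ← the chronic tachycardia episode ← the localized arrhythmia event.
A separate upstream branch: the post-operative inflammation ← the arrhythmia onset ← the acidosis crisis.
A separate upstream branch: the post-operative inflammation ← the transient edema event.
Each of those chain origins has no stated cause.

the acidosis crisis, the localized arrhythmia event, the transient edema event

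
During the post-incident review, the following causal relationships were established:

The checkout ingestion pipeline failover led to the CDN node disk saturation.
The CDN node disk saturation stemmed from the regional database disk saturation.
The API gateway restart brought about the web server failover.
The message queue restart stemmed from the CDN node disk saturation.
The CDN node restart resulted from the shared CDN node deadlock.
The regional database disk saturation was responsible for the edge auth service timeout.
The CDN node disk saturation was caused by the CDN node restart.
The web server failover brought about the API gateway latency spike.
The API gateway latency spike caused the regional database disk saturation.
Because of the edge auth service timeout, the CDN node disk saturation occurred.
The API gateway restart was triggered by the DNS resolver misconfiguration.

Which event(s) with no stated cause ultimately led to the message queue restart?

Tracing upstream from the message queue restart: the message queue restart ← the CDN node disk saturation ← the regional database disk saturation ← the API gateway latency spike ← the web server failover ← the API gateway restart ← the DNS resolver misconfiguration.
A separate upstream branch: the message queue restart ← the CDN node disk saturation ← the checkout ingestion pipeline failover.
A separate upstream branch: the message queue restart ← the CDN node disk saturation ← the CDN node restart ← the shared CDN node deadlock.
Each of those chain origins has no stated cause.

the DNS resolver misconfiguration, the checkout ingestion pipeline failover, the shared CDN node deadlock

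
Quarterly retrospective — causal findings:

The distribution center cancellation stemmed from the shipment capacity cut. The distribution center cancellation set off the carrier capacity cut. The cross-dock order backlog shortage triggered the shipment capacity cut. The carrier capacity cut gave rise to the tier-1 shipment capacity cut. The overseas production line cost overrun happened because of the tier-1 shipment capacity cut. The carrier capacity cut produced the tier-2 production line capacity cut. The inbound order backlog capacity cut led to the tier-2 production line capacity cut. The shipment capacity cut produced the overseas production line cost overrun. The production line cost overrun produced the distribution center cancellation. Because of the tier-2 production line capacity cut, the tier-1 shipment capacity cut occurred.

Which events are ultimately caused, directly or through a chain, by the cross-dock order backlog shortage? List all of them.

the carrier capacity cut, the distribution center cancellation, the overseas production line cost overrun, the shipment capacity cut, the tier-1 shipment capacity cut, the tier-2 production line capacity cut

Direct effects: the shipment capacity cut.
2 steps out: the distribution center cancellation, the overseas production line cost overrun.
3 steps out: the carrier capacity cut.
4 steps out: the tier-2 production line capacity cut, the tier-1 shipment capacity cut.
Not reachable from it: the inbound order backlog capacity cut, the production line cost overrun.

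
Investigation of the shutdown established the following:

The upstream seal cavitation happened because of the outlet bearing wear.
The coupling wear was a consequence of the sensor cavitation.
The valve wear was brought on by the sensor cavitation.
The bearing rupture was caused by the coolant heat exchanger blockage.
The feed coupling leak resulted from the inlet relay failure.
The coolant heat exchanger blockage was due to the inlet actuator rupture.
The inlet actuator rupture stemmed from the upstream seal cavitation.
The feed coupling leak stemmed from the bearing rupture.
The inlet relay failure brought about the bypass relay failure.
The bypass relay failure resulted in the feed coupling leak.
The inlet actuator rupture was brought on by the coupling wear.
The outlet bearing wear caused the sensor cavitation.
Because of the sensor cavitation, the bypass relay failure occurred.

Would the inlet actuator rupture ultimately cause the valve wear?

No

The inlet actuator rupture leads to the coolant heat exchanger blockage, the bearing rupture, the feed coupling leak; the valve wear is not among them.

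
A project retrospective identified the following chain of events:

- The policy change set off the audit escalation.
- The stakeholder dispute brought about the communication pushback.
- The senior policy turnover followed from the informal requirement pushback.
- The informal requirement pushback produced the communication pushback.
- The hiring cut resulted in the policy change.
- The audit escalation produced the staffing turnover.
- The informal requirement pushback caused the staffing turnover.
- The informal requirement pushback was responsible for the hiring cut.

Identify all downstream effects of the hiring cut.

Direct effects: the policy change.
2 steps out: the audit escalation.
3 steps out: the staffing turnover.
Not reachable from it: the informal requirement pushback, the communication pushback, the senior policy turnover, the stakeholder dispute.

the audit escalation, the policy change, the staffing turnover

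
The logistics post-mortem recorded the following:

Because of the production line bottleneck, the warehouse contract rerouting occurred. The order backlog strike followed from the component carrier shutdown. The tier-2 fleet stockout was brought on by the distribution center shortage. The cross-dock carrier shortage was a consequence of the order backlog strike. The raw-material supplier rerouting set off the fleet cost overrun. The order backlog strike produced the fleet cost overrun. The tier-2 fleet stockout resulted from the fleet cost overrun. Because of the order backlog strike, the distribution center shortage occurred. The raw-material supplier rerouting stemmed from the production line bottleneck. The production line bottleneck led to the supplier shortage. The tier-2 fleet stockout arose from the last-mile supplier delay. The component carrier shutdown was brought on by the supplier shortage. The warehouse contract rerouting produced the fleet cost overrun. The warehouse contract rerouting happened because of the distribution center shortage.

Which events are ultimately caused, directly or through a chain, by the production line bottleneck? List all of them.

Direct effects: the supplier shortage, the raw-material supplier rerouting, the warehouse contract rerouting.
2 steps out: the component carrier shutdown, the fleet cost overrun.
3 steps out: the order backlog strike, the tier-2 fleet stockout.
4 steps out: the cross-dock carrier shortage, the distribution center shortage.
Not reachable from it: the last-mile supplier delay.

the component carrier shutdown, the cross-dock carrier shortage, the distribution center shortage, the fleet cost overrun, the order backlog strike, the raw-material supplier rerouting, the supplier shortage, the tier-2 fleet stockout, the warehouse contract rerouting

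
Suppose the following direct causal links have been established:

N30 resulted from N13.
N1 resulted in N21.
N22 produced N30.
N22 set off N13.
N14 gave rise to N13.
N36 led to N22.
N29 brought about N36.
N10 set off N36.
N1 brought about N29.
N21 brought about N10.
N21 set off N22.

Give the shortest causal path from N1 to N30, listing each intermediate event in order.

N1 → N21 → N22 → N30

N1 → N21
N21 → N22
N22 → N30
Length: 3 steps.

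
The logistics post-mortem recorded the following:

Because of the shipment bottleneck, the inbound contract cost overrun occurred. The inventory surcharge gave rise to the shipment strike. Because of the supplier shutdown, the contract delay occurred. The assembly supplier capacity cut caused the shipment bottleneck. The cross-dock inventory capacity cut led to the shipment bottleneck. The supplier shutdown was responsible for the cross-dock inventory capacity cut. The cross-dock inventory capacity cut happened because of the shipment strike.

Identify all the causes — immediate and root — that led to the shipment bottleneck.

Immediate causes of the shipment bottleneck: the assembly supplier capacity cut, the cross-dock inventory capacity cut.
Further upstream: the inventory surcharge, the supplier shutdown, the shipment strike.

the assembly supplier capacity cut, the cross-dock inventory capacity cut, the inventory surcharge, the shipment strike, the supplier shutdown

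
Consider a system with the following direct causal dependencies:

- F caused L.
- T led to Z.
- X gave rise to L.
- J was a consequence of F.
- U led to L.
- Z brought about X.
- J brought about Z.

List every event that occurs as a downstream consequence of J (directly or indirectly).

L, X, Z

Direct effects: Z.
2 steps out: X.
3 steps out: L.
Not reachable from it: T, F, U.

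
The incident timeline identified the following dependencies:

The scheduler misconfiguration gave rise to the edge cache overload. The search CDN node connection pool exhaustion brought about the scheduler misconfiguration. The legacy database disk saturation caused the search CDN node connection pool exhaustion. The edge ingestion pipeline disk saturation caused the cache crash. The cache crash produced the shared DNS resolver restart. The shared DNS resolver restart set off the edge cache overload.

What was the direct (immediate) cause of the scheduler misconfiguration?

Upstream contributors include the legacy database disk saturation, but only the search CDN node connection pool exhaustion feeds directly into the scheduler misconfiguration.

the search CDN node connection pool exhaustion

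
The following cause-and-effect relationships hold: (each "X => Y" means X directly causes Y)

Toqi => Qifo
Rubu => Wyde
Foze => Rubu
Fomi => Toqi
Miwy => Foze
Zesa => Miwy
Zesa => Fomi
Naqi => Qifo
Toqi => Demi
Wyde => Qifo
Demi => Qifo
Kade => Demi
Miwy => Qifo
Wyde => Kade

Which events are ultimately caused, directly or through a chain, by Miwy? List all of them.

Direct effects: Foze, Qifo.
2 steps out: Rubu.
3 steps out: Wyde.
4 steps out: Kade.
5 steps out: Demi.
Not reachable from it: Naqi, Zesa, Fomi, Toqi.

Demi, Foze, Kade, Qifo, Rubu, Wyde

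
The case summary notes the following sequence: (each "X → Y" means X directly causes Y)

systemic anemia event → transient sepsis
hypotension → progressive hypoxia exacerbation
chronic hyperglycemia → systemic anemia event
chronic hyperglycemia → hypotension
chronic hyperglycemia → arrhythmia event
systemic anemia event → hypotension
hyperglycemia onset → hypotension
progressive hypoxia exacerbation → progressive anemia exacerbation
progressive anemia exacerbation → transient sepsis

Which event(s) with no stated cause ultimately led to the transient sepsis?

Tracing upstream from the transient sepsis: the transient sepsis ← the systemic anemia event ← the chronic hyperglycemia.
A separate upstream branch: the transient sepsis ← the progressive anemia exacerbation ← the progressive hypoxia exacerbation ← the hypotension ← the hyperglycemia onset.
Each of those chain origins has no stated cause.

the chronic hyperglycemia, the hyperglycemia onset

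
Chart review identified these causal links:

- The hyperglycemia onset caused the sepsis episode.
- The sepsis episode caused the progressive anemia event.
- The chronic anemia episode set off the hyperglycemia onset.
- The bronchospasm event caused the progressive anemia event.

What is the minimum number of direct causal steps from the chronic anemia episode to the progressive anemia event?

Shortest chain: the chronic anemia episode → the hyperglycemia onset → the sepsis episode → the progressive anemia event.

3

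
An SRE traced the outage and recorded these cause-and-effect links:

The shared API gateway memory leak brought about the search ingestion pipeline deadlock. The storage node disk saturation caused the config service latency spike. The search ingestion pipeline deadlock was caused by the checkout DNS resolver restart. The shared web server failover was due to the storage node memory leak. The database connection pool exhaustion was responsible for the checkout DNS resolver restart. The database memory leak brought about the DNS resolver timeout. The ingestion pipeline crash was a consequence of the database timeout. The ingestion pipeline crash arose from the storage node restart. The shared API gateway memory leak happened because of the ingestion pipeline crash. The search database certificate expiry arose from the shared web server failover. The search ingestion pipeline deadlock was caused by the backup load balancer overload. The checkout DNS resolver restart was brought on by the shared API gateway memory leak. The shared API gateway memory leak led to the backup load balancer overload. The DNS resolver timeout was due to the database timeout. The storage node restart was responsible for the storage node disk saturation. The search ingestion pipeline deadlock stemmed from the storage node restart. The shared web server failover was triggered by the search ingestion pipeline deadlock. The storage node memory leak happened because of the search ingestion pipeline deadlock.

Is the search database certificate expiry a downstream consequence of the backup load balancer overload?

Yes

There is a causal chain: the backup load balancer overload → the search ingestion pipeline deadlock → the shared web server failover → the search database certificate expiry.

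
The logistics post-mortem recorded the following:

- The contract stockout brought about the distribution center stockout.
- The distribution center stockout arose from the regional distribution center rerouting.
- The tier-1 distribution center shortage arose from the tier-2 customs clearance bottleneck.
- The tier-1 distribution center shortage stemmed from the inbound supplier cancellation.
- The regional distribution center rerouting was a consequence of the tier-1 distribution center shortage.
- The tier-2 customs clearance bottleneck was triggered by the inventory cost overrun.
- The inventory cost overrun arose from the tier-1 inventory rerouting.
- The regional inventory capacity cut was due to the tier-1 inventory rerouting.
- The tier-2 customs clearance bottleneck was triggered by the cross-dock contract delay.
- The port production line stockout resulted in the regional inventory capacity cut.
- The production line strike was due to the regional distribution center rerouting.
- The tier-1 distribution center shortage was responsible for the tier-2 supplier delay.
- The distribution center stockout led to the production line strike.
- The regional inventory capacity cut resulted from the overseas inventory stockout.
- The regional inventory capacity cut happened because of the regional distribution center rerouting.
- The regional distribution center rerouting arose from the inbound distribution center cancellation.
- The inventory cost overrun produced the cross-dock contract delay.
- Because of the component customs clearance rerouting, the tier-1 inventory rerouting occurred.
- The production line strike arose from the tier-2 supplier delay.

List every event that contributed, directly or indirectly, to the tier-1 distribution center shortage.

the component customs clearance rerouting, the cross-dock contract delay, the inbound supplier cancellation, the inventory cost overrun, the tier-1 inventory rerouting, the tier-2 customs clearance bottleneck

Immediate causes of the tier-1 distribution center shortage: the inbound supplier cancellation, the tier-2 customs clearance bottleneck.
Further upstream: the component customs clearance rerouting, the tier-1 inventory rerouting, the inventory cost overrun, the cross-dock contract delay.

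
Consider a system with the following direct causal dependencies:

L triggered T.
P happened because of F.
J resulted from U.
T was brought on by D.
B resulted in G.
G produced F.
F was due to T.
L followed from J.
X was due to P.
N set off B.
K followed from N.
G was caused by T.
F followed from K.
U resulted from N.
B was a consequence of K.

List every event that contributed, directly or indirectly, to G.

Immediate causes of G: B, T.
Further upstream: N, K, U, J, L, D.

B, D, J, K, L, N, T, U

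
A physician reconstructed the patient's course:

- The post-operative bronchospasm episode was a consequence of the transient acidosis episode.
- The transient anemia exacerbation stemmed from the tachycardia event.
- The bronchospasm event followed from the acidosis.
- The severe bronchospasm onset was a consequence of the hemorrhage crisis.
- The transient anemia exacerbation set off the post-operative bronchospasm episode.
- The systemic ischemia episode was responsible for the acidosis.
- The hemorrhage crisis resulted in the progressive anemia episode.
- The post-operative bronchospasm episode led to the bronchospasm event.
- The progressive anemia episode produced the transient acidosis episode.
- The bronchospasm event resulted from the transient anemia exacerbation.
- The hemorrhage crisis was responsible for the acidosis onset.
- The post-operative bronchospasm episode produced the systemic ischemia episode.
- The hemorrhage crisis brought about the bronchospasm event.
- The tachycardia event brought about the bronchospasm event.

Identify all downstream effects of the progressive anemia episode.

Direct effects: the transient acidosis episode.
2 steps out: the post-operative bronchospasm episode.
3 steps out: the systemic ischemia episode, the bronchospasm event.
4 steps out: the acidosis.
Not reachable from it: the hemorrhage crisis, the severe bronchospasm onset, the acidosis onset, the tachycardia event, the transient anemia exacerbation.

the acidosis, the bronchospasm event, the post-operative bronchospasm episode, the systemic ischemia episode, the transient acidosis episode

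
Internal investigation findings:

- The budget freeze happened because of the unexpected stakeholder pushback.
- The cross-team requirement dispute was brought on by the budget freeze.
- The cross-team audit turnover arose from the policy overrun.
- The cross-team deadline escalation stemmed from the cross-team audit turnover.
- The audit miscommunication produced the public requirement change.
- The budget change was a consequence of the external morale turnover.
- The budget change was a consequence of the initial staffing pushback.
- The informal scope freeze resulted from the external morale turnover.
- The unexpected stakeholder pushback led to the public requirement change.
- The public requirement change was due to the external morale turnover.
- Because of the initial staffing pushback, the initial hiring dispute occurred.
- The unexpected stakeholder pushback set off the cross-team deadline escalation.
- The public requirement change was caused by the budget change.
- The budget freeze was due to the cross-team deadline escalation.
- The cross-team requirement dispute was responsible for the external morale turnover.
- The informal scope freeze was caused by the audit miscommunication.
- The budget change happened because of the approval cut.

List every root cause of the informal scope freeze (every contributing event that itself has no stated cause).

Tracing upstream from the informal scope freeze: the informal scope freeze ← the external morale turnover ← the cross-team requirement dispute ← the budget freeze ← the unexpected stakeholder pushback.
A separate upstream branch: the informal scope freeze ← the external morale turnover ← the cross-team requirement dispute ← the budget freeze ← the cross-team deadline escalation ← the cross-team audit turnover ← the policy overrun.
A separate upstream branch: the informal scope freeze ← the audit miscommunication.
Each of those chain origins has no stated cause.

the audit miscommunication, the policy overrun, the unexpected stakeholder pushback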